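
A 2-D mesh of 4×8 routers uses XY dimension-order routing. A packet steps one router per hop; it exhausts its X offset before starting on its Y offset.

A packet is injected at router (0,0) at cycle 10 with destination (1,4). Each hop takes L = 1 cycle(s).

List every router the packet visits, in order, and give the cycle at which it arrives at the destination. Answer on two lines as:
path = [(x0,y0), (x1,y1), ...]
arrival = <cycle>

path = [(0,0), (1,0), (1,1), (1,2), (1,3), (1,4)]
arrival = 15

  0. router=(0,0) cycle=10 (inject)
  1. router=(1,0) cycle=11 dir=E
  2. router=(1,1) cycle=12 dir=N
  3. router=(1,2) cycle=13 dir=N
  4. router=(1,3) cycle=14 dir=N
  5. router=(1,4) cycle=15 dir=N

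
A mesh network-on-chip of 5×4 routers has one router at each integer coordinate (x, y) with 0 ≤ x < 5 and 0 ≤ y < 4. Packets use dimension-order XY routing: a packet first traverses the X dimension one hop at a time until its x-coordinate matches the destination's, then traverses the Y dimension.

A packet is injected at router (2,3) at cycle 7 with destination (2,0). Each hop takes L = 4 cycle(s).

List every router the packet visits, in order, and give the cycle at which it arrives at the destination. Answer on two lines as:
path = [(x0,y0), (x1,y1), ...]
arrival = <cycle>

#0 — 2,3 | c7
#1 — 2,2 | c11 | S
#2 — 2,1 | c15 | S
#3 — 2,0 | c19 | S

path = [(2,3), (2,2), (2,1), (2,0)]
arrival = 19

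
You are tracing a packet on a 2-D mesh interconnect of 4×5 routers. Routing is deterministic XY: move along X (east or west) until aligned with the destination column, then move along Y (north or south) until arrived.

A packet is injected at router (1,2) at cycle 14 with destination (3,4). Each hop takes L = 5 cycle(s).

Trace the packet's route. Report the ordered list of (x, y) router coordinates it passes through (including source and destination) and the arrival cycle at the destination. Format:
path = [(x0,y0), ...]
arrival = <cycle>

path = [(1,2), (2,2), (3,2), (3,3), (3,4)]
arrival = 34

  0. router=(1,2) cycle=14 (inject)
  1. router=(2,2) cycle=19 dir=E
  2. router=(3,2) cycle=24 dir=E
  3. router=(3,3) cycle=29 dir=N
  4. router=(3,4) cycle=34 dir=N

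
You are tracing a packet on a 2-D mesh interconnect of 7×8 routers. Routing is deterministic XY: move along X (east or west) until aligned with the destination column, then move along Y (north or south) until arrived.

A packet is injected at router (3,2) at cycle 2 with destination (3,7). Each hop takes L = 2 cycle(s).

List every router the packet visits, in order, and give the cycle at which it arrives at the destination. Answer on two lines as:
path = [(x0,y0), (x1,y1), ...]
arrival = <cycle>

path = [(3,2), (3,3), (3,4), (3,5), (3,6), (3,7)]
arrival = 12

hop 0: (3,2) @ cyc 2
hop 1: (3,3) @ cyc 4  [N]
hop 2: (3,4) @ cyc 6  [N]
hop 3: (3,5) @ cyc 8  [N]
hop 4: (3,6) @ cyc 10  [N]
hop 5: (3,7) @ cyc 12  [N]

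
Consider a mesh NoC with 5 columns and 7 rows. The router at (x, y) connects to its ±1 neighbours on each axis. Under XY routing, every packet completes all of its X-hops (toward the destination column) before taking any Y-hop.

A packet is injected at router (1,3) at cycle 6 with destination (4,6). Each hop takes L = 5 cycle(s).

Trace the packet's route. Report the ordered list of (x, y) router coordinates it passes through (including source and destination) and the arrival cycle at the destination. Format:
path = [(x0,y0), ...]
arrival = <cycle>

path = [(1,3), (2,3), (3,3), (4,3), (4,4), (4,5), (4,6)]
arrival = 36

hop 0: (1,3) @ cyc 6
hop 1: (2,3) @ cyc 11  [E]
hop 2: (3,3) @ cyc 16  [E]
hop 3: (4,3) @ cyc 21  [E]
hop 4: (4,4) @ cyc 26  [N]
hop 5: (4,5) @ cyc 31  [N]
hop 6: (4,6) @ cyc 36  [N]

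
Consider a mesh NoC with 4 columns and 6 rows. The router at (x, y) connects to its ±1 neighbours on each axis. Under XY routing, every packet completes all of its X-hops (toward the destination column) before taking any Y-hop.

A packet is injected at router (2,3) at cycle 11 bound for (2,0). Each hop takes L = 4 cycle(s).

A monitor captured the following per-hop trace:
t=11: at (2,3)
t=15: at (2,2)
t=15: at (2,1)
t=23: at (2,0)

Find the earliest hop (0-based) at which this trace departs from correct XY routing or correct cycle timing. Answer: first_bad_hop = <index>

  1: Δx=+0 Δy=-1 Δt=4 [ok]
  2: Δx=+0 Δy=-1 Δt=0 [BAD: Δcyc=0≠L]

first_bad_hop = 2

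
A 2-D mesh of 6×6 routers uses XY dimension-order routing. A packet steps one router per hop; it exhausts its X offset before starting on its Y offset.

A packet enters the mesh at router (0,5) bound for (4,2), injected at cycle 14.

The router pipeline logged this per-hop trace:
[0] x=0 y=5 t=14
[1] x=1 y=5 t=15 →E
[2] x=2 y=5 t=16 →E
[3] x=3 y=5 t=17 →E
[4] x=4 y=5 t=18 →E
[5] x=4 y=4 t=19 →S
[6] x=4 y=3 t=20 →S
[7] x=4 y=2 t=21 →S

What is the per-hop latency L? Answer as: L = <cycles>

Between hops 0 and 1 the cycle counter advances 15 − 14 = 1.
That increment is L by definition: L = 1.

L = 1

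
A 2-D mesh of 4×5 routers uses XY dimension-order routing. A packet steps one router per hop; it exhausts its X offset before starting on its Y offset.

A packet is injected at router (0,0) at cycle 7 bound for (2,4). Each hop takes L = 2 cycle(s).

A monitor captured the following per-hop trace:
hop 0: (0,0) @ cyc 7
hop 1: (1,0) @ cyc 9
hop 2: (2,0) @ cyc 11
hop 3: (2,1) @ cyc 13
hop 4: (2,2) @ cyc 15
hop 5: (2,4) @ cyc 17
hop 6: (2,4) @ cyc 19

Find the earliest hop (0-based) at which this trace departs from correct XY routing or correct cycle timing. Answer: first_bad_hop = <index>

first_bad_hop = 5

check 1→ d=(1,0) cyc+2: ok
check 2→ d=(1,0) cyc+2: ok
check 3→ d=(0,1) cyc+2: ok
check 4→ d=(0,1) cyc+2: ok
check 5→ d=(0,2) cyc+2: BAD: non-unit step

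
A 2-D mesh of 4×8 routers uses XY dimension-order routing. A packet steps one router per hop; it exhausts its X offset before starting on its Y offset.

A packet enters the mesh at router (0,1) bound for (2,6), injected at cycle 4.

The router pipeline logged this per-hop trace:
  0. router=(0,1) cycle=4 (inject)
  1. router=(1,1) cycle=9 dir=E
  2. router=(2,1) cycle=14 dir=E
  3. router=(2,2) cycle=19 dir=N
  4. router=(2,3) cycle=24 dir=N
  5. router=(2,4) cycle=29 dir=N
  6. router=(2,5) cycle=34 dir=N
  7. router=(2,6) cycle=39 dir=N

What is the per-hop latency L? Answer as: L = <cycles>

Between hops 0 and 1 the cycle counter advances 9 − 4 = 5.
Each hop adds L, hence L = 5.

L = 5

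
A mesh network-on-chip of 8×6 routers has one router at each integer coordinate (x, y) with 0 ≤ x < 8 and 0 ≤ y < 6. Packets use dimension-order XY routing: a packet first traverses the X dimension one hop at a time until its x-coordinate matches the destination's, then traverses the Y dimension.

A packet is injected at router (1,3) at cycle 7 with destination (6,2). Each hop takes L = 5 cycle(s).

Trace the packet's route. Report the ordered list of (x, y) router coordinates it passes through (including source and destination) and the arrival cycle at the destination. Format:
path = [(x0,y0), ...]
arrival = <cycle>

path = [(1,3), (2,3), (3,3), (4,3), (5,3), (6,3), (6,2)]
arrival = 37

hop 0: (1,3) @ cyc 7
hop 1: (2,3) @ cyc 12  [E]
hop 2: (3,3) @ cyc 17  [E]
hop 3: (4,3) @ cyc 22  [E]
hop 4: (5,3) @ cyc 27  [E]
hop 5: (6,3) @ cyc 32  [E]
hop 6: (6,2) @ cyc 37  [S]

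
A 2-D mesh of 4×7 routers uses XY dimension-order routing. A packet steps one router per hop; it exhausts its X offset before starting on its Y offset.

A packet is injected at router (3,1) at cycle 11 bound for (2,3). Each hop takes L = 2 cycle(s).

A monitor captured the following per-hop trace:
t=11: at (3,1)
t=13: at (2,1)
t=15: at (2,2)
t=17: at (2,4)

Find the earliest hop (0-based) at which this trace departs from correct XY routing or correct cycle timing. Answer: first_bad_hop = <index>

first_bad_hop = 3

  1: Δx=-1 Δy=+0 Δt=2 [ok]
  2: Δx=+0 Δy=+1 Δt=2 [ok]
  3: Δx=+0 Δy=+2 Δt=2 [BAD: non-unit step]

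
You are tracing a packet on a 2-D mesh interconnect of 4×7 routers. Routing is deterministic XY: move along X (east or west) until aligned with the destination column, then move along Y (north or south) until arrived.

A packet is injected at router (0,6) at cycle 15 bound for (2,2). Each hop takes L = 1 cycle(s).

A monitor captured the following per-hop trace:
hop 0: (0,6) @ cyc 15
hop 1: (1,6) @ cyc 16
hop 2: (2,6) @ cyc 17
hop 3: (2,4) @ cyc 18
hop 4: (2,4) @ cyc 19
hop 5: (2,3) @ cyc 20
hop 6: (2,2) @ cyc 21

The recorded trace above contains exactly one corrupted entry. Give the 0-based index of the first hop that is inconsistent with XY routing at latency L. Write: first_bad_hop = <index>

  1: Δx=+1 Δy=+0 Δt=1 [ok]
  2: Δx=+1 Δy=+0 Δt=1 [ok]
  3: Δx=+0 Δy=-2 Δt=1 [BAD: non-unit step]

first_bad_hop = 3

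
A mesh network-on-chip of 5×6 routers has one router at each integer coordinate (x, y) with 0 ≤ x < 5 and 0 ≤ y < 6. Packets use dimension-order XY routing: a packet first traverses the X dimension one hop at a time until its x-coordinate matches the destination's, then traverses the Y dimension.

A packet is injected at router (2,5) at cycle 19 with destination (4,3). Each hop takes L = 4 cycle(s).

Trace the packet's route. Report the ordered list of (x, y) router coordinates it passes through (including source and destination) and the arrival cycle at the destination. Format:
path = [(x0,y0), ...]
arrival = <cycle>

path = [(2,5), (3,5), (4,5), (4,4), (4,3)]
arrival = 35

src (2,5)  cyc=19
E→(3,5)  cyc=23
E→(4,5)  cyc=27
S→(4,4)  cyc=31
S→(4,3)  cyc=35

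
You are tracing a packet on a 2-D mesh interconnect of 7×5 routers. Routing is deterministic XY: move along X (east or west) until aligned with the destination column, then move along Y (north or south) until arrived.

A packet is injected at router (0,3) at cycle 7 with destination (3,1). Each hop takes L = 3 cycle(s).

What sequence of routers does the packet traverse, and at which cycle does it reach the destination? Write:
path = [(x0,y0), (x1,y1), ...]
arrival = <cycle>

  0. router=(0,3) cycle=7 (inject)
  1. router=(1,3) cycle=10 dir=E
  2. router=(2,3) cycle=13 dir=E
  3. router=(3,3) cycle=16 dir=E
  4. router=(3,2) cycle=19 dir=S
  5. router=(3,1) cycle=22 dir=S

path = [(0,3), (1,3), (2,3), (3,3), (3,2), (3,1)]
arrival = 22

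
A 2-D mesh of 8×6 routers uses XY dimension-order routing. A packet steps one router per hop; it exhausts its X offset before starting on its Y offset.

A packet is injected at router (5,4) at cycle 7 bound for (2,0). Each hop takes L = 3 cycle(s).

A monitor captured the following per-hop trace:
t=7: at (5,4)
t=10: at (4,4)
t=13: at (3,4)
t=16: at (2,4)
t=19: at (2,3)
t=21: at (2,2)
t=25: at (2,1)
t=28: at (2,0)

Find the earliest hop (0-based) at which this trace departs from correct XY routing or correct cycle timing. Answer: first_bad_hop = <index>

  1: Δx=-1 Δy=+0 Δt=3 [ok]
  2: Δx=-1 Δy=+0 Δt=3 [ok]
  3: Δx=-1 Δy=+0 Δt=3 [ok]
  4: Δx=+0 Δy=-1 Δt=3 [ok]
  5: Δx=+0 Δy=-1 Δt=2 [BAD: Δcyc=2≠L]

first_bad_hop = 5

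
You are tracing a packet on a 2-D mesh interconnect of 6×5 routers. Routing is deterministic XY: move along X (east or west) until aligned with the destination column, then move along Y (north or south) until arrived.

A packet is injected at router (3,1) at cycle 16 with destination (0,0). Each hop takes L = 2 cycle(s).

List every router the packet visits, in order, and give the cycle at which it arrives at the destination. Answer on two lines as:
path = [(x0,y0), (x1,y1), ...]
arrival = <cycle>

path = [(3,1), (2,1), (1,1), (0,1), (0,0)]
arrival = 24

[0] x=3 y=1 t=16
[1] x=2 y=1 t=18 →W
[2] x=1 y=1 t=20 →W
[3] x=0 y=1 t=22 →W
[4] x=0 y=0 t=24 →S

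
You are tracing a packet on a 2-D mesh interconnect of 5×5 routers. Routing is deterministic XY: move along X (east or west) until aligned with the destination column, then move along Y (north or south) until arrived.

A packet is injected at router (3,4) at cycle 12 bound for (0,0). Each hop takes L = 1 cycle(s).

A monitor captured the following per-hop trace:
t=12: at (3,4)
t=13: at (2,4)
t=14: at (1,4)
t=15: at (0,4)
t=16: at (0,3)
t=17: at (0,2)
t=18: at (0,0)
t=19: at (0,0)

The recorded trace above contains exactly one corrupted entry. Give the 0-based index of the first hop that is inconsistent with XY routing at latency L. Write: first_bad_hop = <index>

  1: Δx=-1 Δy=+0 Δt=1 [ok]
  2: Δx=-1 Δy=+0 Δt=1 [ok]
  3: Δx=-1 Δy=+0 Δt=1 [ok]
  4: Δx=+0 Δy=-1 Δt=1 [ok]
  5: Δx=+0 Δy=-1 Δt=1 [ok]
  6: Δx=+0 Δy=-2 Δt=1 [BAD: non-unit step]

first_bad_hop = 6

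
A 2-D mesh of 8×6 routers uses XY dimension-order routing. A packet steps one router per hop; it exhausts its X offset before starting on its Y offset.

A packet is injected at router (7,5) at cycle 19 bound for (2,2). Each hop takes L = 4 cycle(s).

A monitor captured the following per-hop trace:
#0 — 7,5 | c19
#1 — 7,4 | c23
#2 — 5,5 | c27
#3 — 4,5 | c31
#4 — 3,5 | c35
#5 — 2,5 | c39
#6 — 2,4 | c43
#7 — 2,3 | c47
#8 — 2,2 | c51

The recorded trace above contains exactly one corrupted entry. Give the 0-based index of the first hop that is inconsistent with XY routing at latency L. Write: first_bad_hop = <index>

first_bad_hop = 1

[1] (+0,-1) / 4c ⇒ BAD: Y-move but x=7≠2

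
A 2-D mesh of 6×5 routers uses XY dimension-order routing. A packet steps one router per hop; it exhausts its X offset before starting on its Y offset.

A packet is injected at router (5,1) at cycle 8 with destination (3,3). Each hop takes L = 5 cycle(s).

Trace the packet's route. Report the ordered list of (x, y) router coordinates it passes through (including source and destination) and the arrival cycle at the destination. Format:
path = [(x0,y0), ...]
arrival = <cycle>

  0. router=(5,1) cycle=8 (inject)
  1. router=(4,1) cycle=13 dir=W
  2. router=(3,1) cycle=18 dir=W
  3. router=(3,2) cycle=23 dir=N
  4. router=(3,3) cycle=28 dir=N

path = [(5,1), (4,1), (3,1), (3,2), (3,3)]
arrival = 28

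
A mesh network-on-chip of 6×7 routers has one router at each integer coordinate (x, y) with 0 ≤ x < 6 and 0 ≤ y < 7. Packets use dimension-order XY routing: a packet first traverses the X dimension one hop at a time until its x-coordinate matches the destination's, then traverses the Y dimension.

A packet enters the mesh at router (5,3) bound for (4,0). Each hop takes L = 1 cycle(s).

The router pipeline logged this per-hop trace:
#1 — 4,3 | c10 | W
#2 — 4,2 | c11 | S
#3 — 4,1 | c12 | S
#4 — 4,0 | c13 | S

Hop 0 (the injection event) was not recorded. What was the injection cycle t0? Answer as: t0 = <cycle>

cyc[1] = 10 and cyc[k] = t0 + k·L for every k.
So t0 = 10 − 1·1 = 9.

t0 = 9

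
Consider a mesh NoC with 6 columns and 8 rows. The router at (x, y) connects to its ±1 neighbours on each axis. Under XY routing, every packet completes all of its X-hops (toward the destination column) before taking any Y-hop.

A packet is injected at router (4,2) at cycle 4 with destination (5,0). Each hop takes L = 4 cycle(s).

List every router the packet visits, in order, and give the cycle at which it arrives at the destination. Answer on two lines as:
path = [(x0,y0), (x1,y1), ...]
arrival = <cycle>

[0] x=4 y=2 t=4
[1] x=5 y=2 t=8 →E
[2] x=5 y=1 t=12 →S
[3] x=5 y=0 t=16 →S

path = [(4,2), (5,2), (5,1), (5,0)]
arrival = 16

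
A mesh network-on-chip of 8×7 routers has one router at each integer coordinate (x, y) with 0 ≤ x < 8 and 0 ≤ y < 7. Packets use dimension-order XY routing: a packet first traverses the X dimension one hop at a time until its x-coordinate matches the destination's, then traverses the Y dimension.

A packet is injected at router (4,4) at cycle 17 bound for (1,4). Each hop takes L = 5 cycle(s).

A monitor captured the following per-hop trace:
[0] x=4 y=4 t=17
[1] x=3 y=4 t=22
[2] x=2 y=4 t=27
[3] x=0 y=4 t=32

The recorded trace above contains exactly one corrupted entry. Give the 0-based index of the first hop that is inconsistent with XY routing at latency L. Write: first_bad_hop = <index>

first_bad_hop = 3

  1: Δx=-1 Δy=+0 Δt=5 [ok]
  2: Δx=-1 Δy=+0 Δt=5 [ok]
  3: Δx=-2 Δy=+0 Δt=5 [BAD: non-unit step]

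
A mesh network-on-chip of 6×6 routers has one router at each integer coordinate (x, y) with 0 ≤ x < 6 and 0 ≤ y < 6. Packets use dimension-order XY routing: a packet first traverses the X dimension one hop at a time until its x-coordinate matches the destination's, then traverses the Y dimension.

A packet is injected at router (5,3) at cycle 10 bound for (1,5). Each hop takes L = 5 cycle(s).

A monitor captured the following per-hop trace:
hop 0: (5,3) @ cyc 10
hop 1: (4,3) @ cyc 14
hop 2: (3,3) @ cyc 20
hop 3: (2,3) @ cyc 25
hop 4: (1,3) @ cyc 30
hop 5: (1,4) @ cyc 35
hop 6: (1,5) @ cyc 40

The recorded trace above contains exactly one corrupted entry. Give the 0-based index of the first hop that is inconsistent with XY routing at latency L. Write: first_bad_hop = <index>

first_bad_hop = 1

[1] (-1,+0) / 4c ⇒ BAD: Δcyc=4≠L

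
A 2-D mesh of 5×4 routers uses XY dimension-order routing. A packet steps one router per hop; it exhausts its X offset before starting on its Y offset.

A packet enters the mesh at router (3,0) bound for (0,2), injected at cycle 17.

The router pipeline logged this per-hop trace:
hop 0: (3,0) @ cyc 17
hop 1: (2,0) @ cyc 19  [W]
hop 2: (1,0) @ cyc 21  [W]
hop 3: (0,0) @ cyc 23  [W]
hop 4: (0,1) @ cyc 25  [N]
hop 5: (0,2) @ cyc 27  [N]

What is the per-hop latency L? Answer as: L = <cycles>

Between hops 0 and 1 the cycle counter advances 19 − 17 = 2.
That increment is L by definition: L = 2.

L = 2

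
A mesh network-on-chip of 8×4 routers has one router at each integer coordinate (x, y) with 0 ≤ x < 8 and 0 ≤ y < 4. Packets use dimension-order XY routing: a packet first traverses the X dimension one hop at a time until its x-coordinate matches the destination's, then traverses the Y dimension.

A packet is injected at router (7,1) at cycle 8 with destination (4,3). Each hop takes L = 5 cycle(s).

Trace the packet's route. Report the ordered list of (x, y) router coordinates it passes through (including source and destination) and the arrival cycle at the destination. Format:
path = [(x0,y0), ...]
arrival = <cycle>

path = [(7,1), (6,1), (5,1), (4,1), (4,2), (4,3)]
arrival = 33

src (7,1)  cyc=8
W→(6,1)  cyc=13
W→(5,1)  cyc=18
W→(4,1)  cyc=23
N→(4,2)  cyc=28
N→(4,3)  cyc=33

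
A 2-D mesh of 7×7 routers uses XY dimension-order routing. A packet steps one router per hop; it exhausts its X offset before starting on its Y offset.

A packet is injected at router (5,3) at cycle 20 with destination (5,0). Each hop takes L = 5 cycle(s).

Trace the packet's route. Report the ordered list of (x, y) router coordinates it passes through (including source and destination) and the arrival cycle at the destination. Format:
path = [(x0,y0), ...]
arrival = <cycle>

path = [(5,3), (5,2), (5,1), (5,0)]
arrival = 35

[0] x=5 y=3 t=20
[1] x=5 y=2 t=25 →S
[2] x=5 y=1 t=30 →S
[3] x=5 y=0 t=35 →S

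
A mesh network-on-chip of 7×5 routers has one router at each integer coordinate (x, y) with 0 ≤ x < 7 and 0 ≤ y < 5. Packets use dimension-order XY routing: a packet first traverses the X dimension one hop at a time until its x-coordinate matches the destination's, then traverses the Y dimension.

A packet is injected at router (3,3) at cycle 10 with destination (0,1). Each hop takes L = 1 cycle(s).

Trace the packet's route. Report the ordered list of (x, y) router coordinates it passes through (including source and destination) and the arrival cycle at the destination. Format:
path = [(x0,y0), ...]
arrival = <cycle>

hop 0: (3,3) @ cyc 10
hop 1: (2,3) @ cyc 11  [W]
hop 2: (1,3) @ cyc 12  [W]
hop 3: (0,3) @ cyc 13  [W]
hop 4: (0,2) @ cyc 14  [S]
hop 5: (0,1) @ cyc 15  [S]

path = [(3,3), (2,3), (1,3), (0,3), (0,2), (0,1)]
arrival = 15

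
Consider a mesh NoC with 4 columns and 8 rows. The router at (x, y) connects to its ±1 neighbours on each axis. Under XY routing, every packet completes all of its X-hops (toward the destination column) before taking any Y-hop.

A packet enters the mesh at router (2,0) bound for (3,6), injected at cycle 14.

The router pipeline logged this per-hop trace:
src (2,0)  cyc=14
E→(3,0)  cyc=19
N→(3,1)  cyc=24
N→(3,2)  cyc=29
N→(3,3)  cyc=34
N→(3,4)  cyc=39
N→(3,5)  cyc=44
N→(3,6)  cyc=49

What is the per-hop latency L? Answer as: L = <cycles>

L = 5

Δcyc across hop 0→1: 19 − 14 = 5.
That increment is L by definition: L = 5.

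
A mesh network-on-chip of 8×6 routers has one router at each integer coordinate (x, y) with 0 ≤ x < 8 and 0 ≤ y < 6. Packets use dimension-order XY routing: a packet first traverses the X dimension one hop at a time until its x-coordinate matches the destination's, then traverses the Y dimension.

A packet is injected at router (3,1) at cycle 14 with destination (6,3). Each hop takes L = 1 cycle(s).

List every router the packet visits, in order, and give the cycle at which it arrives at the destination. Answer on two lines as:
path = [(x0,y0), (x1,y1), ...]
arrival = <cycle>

path = [(3,1), (4,1), (5,1), (6,1), (6,2), (6,3)]
arrival = 19

  0. router=(3,1) cycle=14 (inject)
  1. router=(4,1) cycle=15 dir=E
  2. router=(5,1) cycle=16 dir=E
  3. router=(6,1) cycle=17 dir=E
  4. router=(6,2) cycle=18 dir=N
  5. router=(6,3) cycle=19 dir=N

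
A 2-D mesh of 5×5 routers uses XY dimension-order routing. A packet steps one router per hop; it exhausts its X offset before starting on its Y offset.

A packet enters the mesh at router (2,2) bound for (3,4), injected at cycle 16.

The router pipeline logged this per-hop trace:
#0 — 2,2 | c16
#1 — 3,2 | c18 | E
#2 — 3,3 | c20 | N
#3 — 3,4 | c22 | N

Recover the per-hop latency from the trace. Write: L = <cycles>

L = 2

From hop 0 (16) to hop 1 (18): +2 cycles.
Each hop adds L, hence L = 2.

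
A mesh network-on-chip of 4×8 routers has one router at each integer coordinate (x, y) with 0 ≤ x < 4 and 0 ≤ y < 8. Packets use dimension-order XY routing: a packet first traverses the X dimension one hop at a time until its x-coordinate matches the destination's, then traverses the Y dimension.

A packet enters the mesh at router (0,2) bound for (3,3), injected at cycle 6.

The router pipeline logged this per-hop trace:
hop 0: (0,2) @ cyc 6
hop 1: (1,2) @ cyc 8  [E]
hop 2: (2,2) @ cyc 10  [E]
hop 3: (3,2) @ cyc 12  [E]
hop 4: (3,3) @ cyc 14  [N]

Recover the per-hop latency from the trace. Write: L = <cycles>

From hop 0 (6) to hop 1 (8): +2 cycles.
One hop costs L cycles, so L = 2.

L = 2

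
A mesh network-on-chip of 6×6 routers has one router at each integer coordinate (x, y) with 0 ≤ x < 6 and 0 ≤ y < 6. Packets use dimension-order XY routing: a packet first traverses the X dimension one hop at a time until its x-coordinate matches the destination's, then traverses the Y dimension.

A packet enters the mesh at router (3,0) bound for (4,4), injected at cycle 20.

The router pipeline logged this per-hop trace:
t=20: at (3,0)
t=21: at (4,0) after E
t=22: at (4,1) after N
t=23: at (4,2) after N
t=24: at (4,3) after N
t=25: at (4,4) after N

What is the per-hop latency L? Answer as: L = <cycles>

L = 1

cyc[1] − cyc[0] = 21 − 20 = 1.
Per-hop latency L = Δcyc = 1.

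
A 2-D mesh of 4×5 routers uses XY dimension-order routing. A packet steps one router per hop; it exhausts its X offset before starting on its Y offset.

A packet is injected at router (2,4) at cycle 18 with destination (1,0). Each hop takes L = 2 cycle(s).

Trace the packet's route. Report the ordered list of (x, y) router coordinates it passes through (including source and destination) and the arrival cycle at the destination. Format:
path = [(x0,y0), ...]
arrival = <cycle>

#0 — 2,4 | c18
#1 — 1,4 | c20 | W
#2 — 1,3 | c22 | S
#3 — 1,2 | c24 | S
#4 — 1,1 | c26 | S
#5 — 1,0 | c28 | S

path = [(2,4), (1,4), (1,3), (1,2), (1,1), (1,0)]
arrival = 28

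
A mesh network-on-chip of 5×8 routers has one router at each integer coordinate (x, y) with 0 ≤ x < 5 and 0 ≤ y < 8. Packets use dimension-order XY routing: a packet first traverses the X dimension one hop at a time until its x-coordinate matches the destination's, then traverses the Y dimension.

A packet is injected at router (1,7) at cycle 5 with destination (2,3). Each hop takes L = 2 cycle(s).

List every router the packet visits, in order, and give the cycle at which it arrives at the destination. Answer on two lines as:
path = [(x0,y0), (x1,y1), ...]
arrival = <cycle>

#0 — 1,7 | c5
#1 — 2,7 | c7 | E
#2 — 2,6 | c9 | S
#3 — 2,5 | c11 | S
#4 — 2,4 | c13 | S
#5 — 2,3 | c15 | S

path = [(1,7), (2,7), (2,6), (2,5), (2,4), (2,3)]
arrival = 15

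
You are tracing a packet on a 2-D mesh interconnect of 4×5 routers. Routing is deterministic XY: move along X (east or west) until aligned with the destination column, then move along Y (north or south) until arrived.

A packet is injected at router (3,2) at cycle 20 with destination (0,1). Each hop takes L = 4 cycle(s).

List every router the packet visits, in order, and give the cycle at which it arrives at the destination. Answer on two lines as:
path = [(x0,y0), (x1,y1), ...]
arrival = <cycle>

path = [(3,2), (2,2), (1,2), (0,2), (0,1)]
arrival = 36

#0 — 3,2 | c20
#1 — 2,2 | c24 | W
#2 — 1,2 | c28 | W
#3 — 0,2 | c32 | W
#4 — 0,1 | c36 | S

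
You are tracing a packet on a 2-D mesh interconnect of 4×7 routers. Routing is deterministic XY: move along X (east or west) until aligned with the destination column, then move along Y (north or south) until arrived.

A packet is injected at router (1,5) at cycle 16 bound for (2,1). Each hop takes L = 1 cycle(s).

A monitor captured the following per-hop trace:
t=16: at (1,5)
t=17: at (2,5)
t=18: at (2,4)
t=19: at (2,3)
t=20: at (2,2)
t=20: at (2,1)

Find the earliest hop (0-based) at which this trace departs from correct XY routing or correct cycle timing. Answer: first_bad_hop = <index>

  1: Δx=+1 Δy=+0 Δt=1 [ok]
  2: Δx=+0 Δy=-1 Δt=1 [ok]
  3: Δx=+0 Δy=-1 Δt=1 [ok]
  4: Δx=+0 Δy=-1 Δt=1 [ok]
  5: Δx=+0 Δy=-1 Δt=0 [BAD: Δcyc=0≠L]

first_bad_hop = 5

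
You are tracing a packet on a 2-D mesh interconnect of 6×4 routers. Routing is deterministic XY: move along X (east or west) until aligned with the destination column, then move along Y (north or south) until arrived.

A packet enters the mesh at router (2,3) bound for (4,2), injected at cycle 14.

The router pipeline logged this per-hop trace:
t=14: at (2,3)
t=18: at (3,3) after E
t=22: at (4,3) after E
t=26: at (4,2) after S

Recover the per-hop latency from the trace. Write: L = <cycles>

cyc[1] − cyc[0] = 18 − 14 = 4.
That increment is L by definition: L = 4.

L = 4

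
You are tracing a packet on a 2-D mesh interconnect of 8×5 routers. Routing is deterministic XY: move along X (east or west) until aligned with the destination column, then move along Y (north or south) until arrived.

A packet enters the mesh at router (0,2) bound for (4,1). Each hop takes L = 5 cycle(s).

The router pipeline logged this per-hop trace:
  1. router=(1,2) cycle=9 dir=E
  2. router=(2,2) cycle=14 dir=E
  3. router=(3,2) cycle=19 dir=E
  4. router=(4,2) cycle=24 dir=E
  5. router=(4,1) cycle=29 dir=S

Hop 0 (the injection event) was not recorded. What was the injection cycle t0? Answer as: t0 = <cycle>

The first recorded entry is hop 1 at cycle 9.
Therefore t0 = 9 − L = 4.

t0 = 4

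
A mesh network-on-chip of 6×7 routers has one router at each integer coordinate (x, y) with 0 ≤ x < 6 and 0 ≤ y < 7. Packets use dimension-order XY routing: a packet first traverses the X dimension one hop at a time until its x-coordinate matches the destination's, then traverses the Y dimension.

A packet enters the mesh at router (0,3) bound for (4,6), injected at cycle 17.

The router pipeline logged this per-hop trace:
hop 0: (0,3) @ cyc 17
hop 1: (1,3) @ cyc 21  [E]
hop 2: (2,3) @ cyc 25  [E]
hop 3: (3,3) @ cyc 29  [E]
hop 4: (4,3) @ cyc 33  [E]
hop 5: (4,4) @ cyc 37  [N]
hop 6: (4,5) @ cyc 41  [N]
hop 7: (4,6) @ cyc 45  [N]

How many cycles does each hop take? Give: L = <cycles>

L = 4

Δcyc across hop 0→1: 21 − 17 = 4.
One hop costs L cycles, so L = 4.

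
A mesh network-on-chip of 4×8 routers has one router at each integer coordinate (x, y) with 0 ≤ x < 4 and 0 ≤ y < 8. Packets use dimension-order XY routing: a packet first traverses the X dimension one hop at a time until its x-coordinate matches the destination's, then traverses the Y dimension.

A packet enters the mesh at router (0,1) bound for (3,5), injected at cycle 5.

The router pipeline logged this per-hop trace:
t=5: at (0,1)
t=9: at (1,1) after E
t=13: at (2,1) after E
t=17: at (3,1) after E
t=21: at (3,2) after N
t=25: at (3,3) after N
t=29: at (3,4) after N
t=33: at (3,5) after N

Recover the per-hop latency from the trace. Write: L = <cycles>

L = 4

cyc[1] − cyc[0] = 9 − 5 = 4.
Per-hop latency L = Δcyc = 4.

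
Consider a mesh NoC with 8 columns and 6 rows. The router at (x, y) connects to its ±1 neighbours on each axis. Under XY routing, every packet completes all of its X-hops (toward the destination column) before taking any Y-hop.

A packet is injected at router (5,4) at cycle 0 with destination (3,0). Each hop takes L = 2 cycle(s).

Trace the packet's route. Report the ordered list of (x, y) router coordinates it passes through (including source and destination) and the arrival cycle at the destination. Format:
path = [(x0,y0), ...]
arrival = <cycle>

t=0: at (5,4)
t=2: at (4,4) after W
t=4: at (3,4) after W
t=6: at (3,3) after S
t=8: at (3,2) after S
t=10: at (3,1) after S
t=12: at (3,0) after S

path = [(5,4), (4,4), (3,4), (3,3), (3,2), (3,1), (3,0)]
arrival = 12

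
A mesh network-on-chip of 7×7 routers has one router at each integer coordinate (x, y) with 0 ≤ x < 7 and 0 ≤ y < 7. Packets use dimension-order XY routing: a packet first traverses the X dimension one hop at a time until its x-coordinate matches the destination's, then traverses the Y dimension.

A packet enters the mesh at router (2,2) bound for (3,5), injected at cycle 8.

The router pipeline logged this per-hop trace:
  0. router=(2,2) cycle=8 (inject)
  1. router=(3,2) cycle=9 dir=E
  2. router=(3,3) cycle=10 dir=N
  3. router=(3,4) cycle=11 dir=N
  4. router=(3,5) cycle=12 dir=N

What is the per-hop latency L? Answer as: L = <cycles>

L = 1

cyc[1] − cyc[0] = 9 − 8 = 1.
One hop costs L cycles, so L = 1.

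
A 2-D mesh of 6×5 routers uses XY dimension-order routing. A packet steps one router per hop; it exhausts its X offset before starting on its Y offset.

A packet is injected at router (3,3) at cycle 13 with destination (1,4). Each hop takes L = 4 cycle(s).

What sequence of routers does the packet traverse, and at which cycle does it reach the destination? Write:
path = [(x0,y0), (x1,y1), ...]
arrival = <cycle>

#0 — 3,3 | c13
#1 — 2,3 | c17 | W
#2 — 1,3 | c21 | W
#3 — 1,4 | c25 | N

path = [(3,3), (2,3), (1,3), (1,4)]
arrival = 25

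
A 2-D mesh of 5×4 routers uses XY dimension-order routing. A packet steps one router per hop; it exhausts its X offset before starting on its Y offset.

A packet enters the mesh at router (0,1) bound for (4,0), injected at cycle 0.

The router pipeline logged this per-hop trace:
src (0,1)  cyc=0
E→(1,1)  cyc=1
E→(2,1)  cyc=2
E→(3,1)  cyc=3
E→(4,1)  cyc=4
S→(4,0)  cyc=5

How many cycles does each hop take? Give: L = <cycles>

Δcyc across hop 0→1: 1 − 0 = 1.
Each hop adds L, hence L = 1.

L = 1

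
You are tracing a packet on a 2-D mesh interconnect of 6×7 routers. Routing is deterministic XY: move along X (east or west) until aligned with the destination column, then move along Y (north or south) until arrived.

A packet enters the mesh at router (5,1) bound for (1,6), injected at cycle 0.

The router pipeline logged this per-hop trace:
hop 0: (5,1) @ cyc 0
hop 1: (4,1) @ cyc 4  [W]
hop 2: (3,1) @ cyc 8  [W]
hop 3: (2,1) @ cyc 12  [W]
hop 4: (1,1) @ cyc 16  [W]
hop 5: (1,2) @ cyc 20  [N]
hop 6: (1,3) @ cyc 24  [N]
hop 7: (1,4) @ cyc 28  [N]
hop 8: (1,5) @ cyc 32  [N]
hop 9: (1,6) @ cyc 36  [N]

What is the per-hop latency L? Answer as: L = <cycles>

L = 4

cyc[1] − cyc[0] = 4 − 0 = 4.
One hop costs L cycles, so L = 4.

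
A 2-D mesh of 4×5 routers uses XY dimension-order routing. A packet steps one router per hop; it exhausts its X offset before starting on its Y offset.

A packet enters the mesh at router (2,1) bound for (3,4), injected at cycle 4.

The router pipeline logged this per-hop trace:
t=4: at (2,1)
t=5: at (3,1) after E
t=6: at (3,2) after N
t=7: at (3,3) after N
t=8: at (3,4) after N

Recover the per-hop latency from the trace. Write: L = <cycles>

Between hops 0 and 1 the cycle counter advances 5 − 4 = 1.
One hop costs L cycles, so L = 1.

L = 1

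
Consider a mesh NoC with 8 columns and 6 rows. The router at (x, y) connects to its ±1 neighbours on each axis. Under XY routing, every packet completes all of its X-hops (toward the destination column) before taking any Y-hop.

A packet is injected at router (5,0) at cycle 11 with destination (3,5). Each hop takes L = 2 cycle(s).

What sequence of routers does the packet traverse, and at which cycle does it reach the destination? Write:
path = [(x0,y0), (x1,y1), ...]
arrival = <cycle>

path = [(5,0), (4,0), (3,0), (3,1), (3,2), (3,3), (3,4), (3,5)]
arrival = 25

[0] x=5 y=0 t=11
[1] x=4 y=0 t=13 →W
[2] x=3 y=0 t=15 →W
[3] x=3 y=1 t=17 →N
[4] x=3 y=2 t=19 →N
[5] x=3 y=3 t=21 →N
[6] x=3 y=4 t=23 →N
[7] x=3 y=5 t=25 →N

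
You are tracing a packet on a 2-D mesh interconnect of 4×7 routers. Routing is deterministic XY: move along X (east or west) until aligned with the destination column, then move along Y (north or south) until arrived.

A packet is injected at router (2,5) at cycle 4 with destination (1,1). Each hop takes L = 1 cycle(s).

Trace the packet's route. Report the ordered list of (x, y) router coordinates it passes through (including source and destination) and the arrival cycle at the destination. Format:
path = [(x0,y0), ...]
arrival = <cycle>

#0 — 2,5 | c4
#1 — 1,5 | c5 | W
#2 — 1,4 | c6 | S
#3 — 1,3 | c7 | S
#4 — 1,2 | c8 | S
#5 — 1,1 | c9 | S

path = [(2,5), (1,5), (1,4), (1,3), (1,2), (1,1)]
arrival = 9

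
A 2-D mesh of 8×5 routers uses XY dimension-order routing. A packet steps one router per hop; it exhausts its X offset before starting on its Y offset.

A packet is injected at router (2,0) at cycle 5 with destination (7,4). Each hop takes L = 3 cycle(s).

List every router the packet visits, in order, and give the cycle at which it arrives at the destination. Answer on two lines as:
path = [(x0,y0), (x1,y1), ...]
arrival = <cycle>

path = [(2,0), (3,0), (4,0), (5,0), (6,0), (7,0), (7,1), (7,2), (7,3), (7,4)]
arrival = 32

  0. router=(2,0) cycle=5 (inject)
  1. router=(3,0) cycle=8 dir=E
  2. router=(4,0) cycle=11 dir=E
  3. router=(5,0) cycle=14 dir=E
  4. router=(6,0) cycle=17 dir=E
  5. router=(7,0) cycle=20 dir=E
  6. router=(7,1) cycle=23 dir=N
  7. router=(7,2) cycle=26 dir=N
  8. router=(7,3) cycle=29 dir=N
  9. router=(7,4) cycle=32 dir=N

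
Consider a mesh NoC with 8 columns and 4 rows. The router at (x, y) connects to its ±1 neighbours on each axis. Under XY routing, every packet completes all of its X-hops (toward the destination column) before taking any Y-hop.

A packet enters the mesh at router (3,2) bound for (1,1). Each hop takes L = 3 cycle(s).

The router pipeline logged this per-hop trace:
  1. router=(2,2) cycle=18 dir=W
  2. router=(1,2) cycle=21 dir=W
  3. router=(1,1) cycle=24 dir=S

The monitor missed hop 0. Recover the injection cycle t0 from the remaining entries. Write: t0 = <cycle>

t0 = 15

The first recorded entry is hop 1 at cycle 18.
So t0 = 18 − 1·3 = 15.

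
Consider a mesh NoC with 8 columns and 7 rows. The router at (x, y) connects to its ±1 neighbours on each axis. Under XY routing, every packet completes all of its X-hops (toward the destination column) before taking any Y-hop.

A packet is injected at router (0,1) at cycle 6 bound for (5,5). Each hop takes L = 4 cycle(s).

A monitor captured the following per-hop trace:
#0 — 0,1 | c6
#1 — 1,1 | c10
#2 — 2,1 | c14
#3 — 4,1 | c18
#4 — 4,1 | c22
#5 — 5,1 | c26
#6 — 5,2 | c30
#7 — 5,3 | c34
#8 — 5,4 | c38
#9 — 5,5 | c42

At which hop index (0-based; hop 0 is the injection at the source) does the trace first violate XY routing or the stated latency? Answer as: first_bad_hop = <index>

  1: Δx=+1 Δy=+0 Δt=4 [ok]
  2: Δx=+1 Δy=+0 Δt=4 [ok]
  3: Δx=+2 Δy=+0 Δt=4 [BAD: non-unit step]

first_bad_hop = 3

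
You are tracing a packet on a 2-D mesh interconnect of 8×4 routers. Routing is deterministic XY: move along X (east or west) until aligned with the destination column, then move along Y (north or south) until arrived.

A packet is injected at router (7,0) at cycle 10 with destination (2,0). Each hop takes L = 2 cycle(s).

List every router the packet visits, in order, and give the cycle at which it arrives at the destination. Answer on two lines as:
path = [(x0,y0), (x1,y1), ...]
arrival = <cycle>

path = [(7,0), (6,0), (5,0), (4,0), (3,0), (2,0)]
arrival = 20

hop 0: (7,0) @ cyc 10
hop 1: (6,0) @ cyc 12  [W]
hop 2: (5,0) @ cyc 14  [W]
hop 3: (4,0) @ cyc 16  [W]
hop 4: (3,0) @ cyc 18  [W]
hop 5: (2,0) @ cyc 20  [W]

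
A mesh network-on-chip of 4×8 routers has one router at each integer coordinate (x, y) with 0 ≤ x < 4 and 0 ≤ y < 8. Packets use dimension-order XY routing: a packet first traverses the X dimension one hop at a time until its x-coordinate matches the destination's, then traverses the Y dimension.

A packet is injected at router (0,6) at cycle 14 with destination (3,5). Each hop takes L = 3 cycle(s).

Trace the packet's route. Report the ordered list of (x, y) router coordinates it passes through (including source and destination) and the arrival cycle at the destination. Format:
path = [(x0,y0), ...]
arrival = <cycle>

[0] x=0 y=6 t=14
[1] x=1 y=6 t=17 →E
[2] x=2 y=6 t=20 →E
[3] x=3 y=6 t=23 →E
[4] x=3 y=5 t=26 →S

path = [(0,6), (1,6), (2,6), (3,6), (3,5)]
arrival = 26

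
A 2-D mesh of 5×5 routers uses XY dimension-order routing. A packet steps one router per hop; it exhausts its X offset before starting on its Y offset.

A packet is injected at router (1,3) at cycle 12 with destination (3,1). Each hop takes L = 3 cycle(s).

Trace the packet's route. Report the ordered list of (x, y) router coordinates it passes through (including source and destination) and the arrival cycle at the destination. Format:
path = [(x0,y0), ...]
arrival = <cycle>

#0 — 1,3 | c12
#1 — 2,3 | c15 | E
#2 — 3,3 | c18 | E
#3 — 3,2 | c21 | S
#4 — 3,1 | c24 | S

path = [(1,3), (2,3), (3,3), (3,2), (3,1)]
arrival = 24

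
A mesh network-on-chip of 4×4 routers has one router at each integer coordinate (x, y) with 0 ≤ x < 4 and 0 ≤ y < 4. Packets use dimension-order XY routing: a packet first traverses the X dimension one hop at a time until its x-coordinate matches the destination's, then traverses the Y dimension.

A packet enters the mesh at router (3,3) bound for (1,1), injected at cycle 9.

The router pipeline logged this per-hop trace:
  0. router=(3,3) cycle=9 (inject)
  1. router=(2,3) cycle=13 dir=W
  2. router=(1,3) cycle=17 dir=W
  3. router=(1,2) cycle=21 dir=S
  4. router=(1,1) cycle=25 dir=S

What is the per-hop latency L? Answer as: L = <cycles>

Between hops 0 and 1 the cycle counter advances 13 − 9 = 4.
Per-hop latency L = Δcyc = 4.

L = 4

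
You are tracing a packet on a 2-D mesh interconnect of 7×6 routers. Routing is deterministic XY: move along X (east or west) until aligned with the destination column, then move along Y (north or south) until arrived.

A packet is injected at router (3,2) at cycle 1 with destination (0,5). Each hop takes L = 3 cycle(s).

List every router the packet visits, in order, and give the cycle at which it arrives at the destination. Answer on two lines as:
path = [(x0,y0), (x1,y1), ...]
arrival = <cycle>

t=1: at (3,2)
t=4: at (2,2) after W
t=7: at (1,2) after W
t=10: at (0,2) after W
t=13: at (0,3) after N
t=16: at (0,4) after N
t=19: at (0,5) after N

path = [(3,2), (2,2), (1,2), (0,2), (0,3), (0,4), (0,5)]
arrival = 19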